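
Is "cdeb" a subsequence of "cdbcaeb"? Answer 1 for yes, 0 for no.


Check if "cdeb" is a subsequence of "cdbcaeb"
Greedy scan:
  Position 0 ('c'): matches sub[0] = 'c'
  Position 1 ('d'): matches sub[1] = 'd'
  Position 2 ('b'): no match needed
  Position 3 ('c'): no match needed
  Position 4 ('a'): no match needed
  Position 5 ('e'): matches sub[2] = 'e'
  Position 6 ('b'): matches sub[3] = 'b'
All 4 characters matched => is a subsequence

1


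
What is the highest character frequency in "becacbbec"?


Input: becacbbec
Character counts:
  'a': 1
  'b': 3
  'c': 3
  'e': 2
Maximum frequency: 3

3


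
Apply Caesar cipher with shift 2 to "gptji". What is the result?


Caesar cipher: shift "gptji" by 2
  'g' (pos 6) + 2 = pos 8 = 'i'
  'p' (pos 15) + 2 = pos 17 = 'r'
  't' (pos 19) + 2 = pos 21 = 'v'
  'j' (pos 9) + 2 = pos 11 = 'l'
  'i' (pos 8) + 2 = pos 10 = 'k'
Result: irvlk

irvlk


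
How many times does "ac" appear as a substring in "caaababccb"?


Searching for "ac" in "caaababccb"
Scanning each position:
  Position 0: "ca" => no
  Position 1: "aa" => no
  Position 2: "aa" => no
  Position 3: "ab" => no
  Position 4: "ba" => no
  Position 5: "ab" => no
  Position 6: "bc" => no
  Position 7: "cc" => no
  Position 8: "cb" => no
Total occurrences: 0

0


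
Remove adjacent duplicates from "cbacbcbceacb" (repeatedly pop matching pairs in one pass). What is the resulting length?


Input: cbacbcbceacb
Stack-based adjacent duplicate removal:
  Read 'c': push. Stack: c
  Read 'b': push. Stack: cb
  Read 'a': push. Stack: cba
  Read 'c': push. Stack: cbac
  Read 'b': push. Stack: cbacb
  Read 'c': push. Stack: cbacbc
  Read 'b': push. Stack: cbacbcb
  Read 'c': push. Stack: cbacbcbc
  Read 'e': push. Stack: cbacbcbce
  Read 'a': push. Stack: cbacbcbcea
  Read 'c': push. Stack: cbacbcbceac
  Read 'b': push. Stack: cbacbcbceacb
Final stack: "cbacbcbceacb" (length 12)

12


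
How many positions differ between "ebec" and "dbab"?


Comparing "ebec" and "dbab" position by position:
  Position 0: 'e' vs 'd' => DIFFER
  Position 1: 'b' vs 'b' => same
  Position 2: 'e' vs 'a' => DIFFER
  Position 3: 'c' vs 'b' => DIFFER
Positions that differ: 3

3


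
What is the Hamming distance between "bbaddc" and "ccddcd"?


Comparing "bbaddc" and "ccddcd" position by position:
  Position 0: 'b' vs 'c' => differ
  Position 1: 'b' vs 'c' => differ
  Position 2: 'a' vs 'd' => differ
  Position 3: 'd' vs 'd' => same
  Position 4: 'd' vs 'c' => differ
  Position 5: 'c' vs 'd' => differ
Total differences (Hamming distance): 5

5


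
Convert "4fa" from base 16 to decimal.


Input: "4fa" in base 16
Positional expansion:
  Digit '4' (value 4) x 16^2 = 1024
  Digit 'f' (value 15) x 16^1 = 240
  Digit 'a' (value 10) x 16^0 = 10
Sum = 1274

1274


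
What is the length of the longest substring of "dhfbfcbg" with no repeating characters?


Input: "dhfbfcbg"
Sliding window (track last position of each char):
  Position 0 ('d'): window [0,0] length 1 -- new best
  Position 1 ('h'): window [0,1] length 2 -- new best
  Position 2 ('f'): window [0,2] length 3 -- new best
  Position 3 ('b'): window [0,3] length 4 -- new best
  Position 4 ('f'): repeat (last at 2), move window start to 3
  Position 4 ('f'): window [3,4] length 2
  Position 5 ('c'): window [3,5] length 3
  Position 6 ('b'): repeat (last at 3), move window start to 4
  Position 6 ('b'): window [4,6] length 3
  Position 7 ('g'): window [4,7] length 4
Longest substring with no repeats: "dhfb" with length 4

4


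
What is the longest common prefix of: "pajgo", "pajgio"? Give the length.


Words: pajgo, pajgio
  Position 0: all 'p' => match
  Position 1: all 'a' => match
  Position 2: all 'j' => match
  Position 3: all 'g' => match
  Position 4: ('o', 'i') => mismatch, stop
LCP = "pajg" (length 4)

4


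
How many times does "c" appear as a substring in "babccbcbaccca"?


Searching for "c" in "babccbcbaccca"
Scanning each position:
  Position 0: "b" => no
  Position 1: "a" => no
  Position 2: "b" => no
  Position 3: "c" => MATCH
  Position 4: "c" => MATCH
  Position 5: "b" => no
  Position 6: "c" => MATCH
  Position 7: "b" => no
  Position 8: "a" => no
  Position 9: "c" => MATCH
  Position 10: "c" => MATCH
  Position 11: "c" => MATCH
  Position 12: "a" => no
Total occurrences: 6

6


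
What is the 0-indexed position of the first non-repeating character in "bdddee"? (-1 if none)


Input: bdddee
Character frequencies:
  'b': 1
  'd': 3
  'e': 2
Scanning left to right for freq == 1:
  Position 0 ('b'): unique! => answer = 0

0


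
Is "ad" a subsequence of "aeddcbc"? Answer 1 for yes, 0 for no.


Check if "ad" is a subsequence of "aeddcbc"
Greedy scan:
  Position 0 ('a'): matches sub[0] = 'a'
  Position 1 ('e'): no match needed
  Position 2 ('d'): matches sub[1] = 'd'
  Position 3 ('d'): no match needed
  Position 4 ('c'): no match needed
  Position 5 ('b'): no match needed
  Position 6 ('c'): no match needed
All 2 characters matched => is a subsequence

1


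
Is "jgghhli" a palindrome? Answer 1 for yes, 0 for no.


Input: jgghhli
Reversed: ilhhggj
  Compare pos 0 ('j') with pos 6 ('i'): MISMATCH
  Compare pos 1 ('g') with pos 5 ('l'): MISMATCH
  Compare pos 2 ('g') with pos 4 ('h'): MISMATCH
Result: not a palindrome

0


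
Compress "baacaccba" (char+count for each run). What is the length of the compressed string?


Input: baacaccba
Runs:
  'b' x 1 => "b1"
  'a' x 2 => "a2"
  'c' x 1 => "c1"
  'a' x 1 => "a1"
  'c' x 2 => "c2"
  'b' x 1 => "b1"
  'a' x 1 => "a1"
Compressed: "b1a2c1a1c2b1a1"
Compressed length: 14

14


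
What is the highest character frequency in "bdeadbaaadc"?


Input: bdeadbaaadc
Character counts:
  'a': 4
  'b': 2
  'c': 1
  'd': 3
  'e': 1
Maximum frequency: 4

4


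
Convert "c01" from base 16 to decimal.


Input: "c01" in base 16
Positional expansion:
  Digit 'c' (value 12) x 16^2 = 3072
  Digit '0' (value 0) x 16^1 = 0
  Digit '1' (value 1) x 16^0 = 1
Sum = 3073

3073


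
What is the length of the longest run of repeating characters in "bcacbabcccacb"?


Input: "bcacbabcccacb"
Scanning for longest run:
  Position 1 ('c'): new char, reset run to 1
  Position 2 ('a'): new char, reset run to 1
  Position 3 ('c'): new char, reset run to 1
  Position 4 ('b'): new char, reset run to 1
  Position 5 ('a'): new char, reset run to 1
  Position 6 ('b'): new char, reset run to 1
  Position 7 ('c'): new char, reset run to 1
  Position 8 ('c'): continues run of 'c', length=2
  Position 9 ('c'): continues run of 'c', length=3
  Position 10 ('a'): new char, reset run to 1
  Position 11 ('c'): new char, reset run to 1
  Position 12 ('b'): new char, reset run to 1
Longest run: 'c' with length 3

3


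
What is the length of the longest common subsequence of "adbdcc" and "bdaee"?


LCS of "adbdcc" and "bdaee"
DP table:
           b    d    a    e    e
      0    0    0    0    0    0
  a   0    0    0    1    1    1
  d   0    0    1    1    1    1
  b   0    1    1    1    1    1
  d   0    1    2    2    2    2
  c   0    1    2    2    2    2
  c   0    1    2    2    2    2
LCS length = dp[6][5] = 2

2


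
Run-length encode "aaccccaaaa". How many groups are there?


Input: aaccccaaaa
Scanning for consecutive runs:
  Group 1: 'a' x 2 (positions 0-1)
  Group 2: 'c' x 4 (positions 2-5)
  Group 3: 'a' x 4 (positions 6-9)
Total groups: 3

3


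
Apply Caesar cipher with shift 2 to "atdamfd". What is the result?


Caesar cipher: shift "atdamfd" by 2
  'a' (pos 0) + 2 = pos 2 = 'c'
  't' (pos 19) + 2 = pos 21 = 'v'
  'd' (pos 3) + 2 = pos 5 = 'f'
  'a' (pos 0) + 2 = pos 2 = 'c'
  'm' (pos 12) + 2 = pos 14 = 'o'
  'f' (pos 5) + 2 = pos 7 = 'h'
  'd' (pos 3) + 2 = pos 5 = 'f'
Result: cvfcohf

cvfcohf


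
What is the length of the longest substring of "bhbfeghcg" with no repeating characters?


Input: "bhbfeghcg"
Sliding window (track last position of each char):
  Position 0 ('b'): window [0,0] length 1 -- new best
  Position 1 ('h'): window [0,1] length 2 -- new best
  Position 2 ('b'): repeat (last at 0), move window start to 1
  Position 2 ('b'): window [1,2] length 2
  Position 3 ('f'): window [1,3] length 3 -- new best
  Position 4 ('e'): window [1,4] length 4 -- new best
  Position 5 ('g'): window [1,5] length 5 -- new best
  Position 6 ('h'): repeat (last at 1), move window start to 2
  Position 6 ('h'): window [2,6] length 5
  Position 7 ('c'): window [2,7] length 6 -- new best
  Position 8 ('g'): repeat (last at 5), move window start to 6
  Position 8 ('g'): window [6,8] length 3
Longest substring with no repeats: "bfeghc" with length 6

6


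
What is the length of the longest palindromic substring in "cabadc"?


Input: "cabadc"
Checking substrings for palindromes:
  [1:4] "aba" (len 3) => palindrome
Longest palindromic substring: "aba" with length 3

3


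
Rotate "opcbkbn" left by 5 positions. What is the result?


Input: "opcbkbn", rotate left by 5
First 5 characters: "opcbk"
Remaining characters: "bn"
Concatenate remaining + first: "bn" + "opcbk" = "bnopcbk"

bnopcbk


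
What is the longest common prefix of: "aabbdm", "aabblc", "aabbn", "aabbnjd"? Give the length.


Words: aabbdm, aabblc, aabbn, aabbnjd
  Position 0: all 'a' => match
  Position 1: all 'a' => match
  Position 2: all 'b' => match
  Position 3: all 'b' => match
  Position 4: ('d', 'l', 'n', 'n') => mismatch, stop
LCP = "aabb" (length 4)

4


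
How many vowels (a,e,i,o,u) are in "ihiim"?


Input: ihiim
Checking each character:
  'i' at position 0: vowel (running total: 1)
  'h' at position 1: consonant
  'i' at position 2: vowel (running total: 2)
  'i' at position 3: vowel (running total: 3)
  'm' at position 4: consonant
Total vowels: 3

3


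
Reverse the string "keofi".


Input: keofi
Reading characters right to left:
  Position 4: 'i'
  Position 3: 'f'
  Position 2: 'o'
  Position 1: 'e'
  Position 0: 'k'
Reversed: ifoek

ifoek


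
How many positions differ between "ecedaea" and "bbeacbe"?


Comparing "ecedaea" and "bbeacbe" position by position:
  Position 0: 'e' vs 'b' => DIFFER
  Position 1: 'c' vs 'b' => DIFFER
  Position 2: 'e' vs 'e' => same
  Position 3: 'd' vs 'a' => DIFFER
  Position 4: 'a' vs 'c' => DIFFER
  Position 5: 'e' vs 'b' => DIFFER
  Position 6: 'a' vs 'e' => DIFFER
Positions that differ: 6

6


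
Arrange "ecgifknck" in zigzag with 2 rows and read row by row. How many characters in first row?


Zigzag "ecgifknck" into 2 rows:
Placing characters:
  'e' => row 0
  'c' => row 1
  'g' => row 0
  'i' => row 1
  'f' => row 0
  'k' => row 1
  'n' => row 0
  'c' => row 1
  'k' => row 0
Rows:
  Row 0: "egfnk"
  Row 1: "cikc"
First row length: 5

5


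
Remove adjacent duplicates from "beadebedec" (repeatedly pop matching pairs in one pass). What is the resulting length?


Input: beadebedec
Stack-based adjacent duplicate removal:
  Read 'b': push. Stack: b
  Read 'e': push. Stack: be
  Read 'a': push. Stack: bea
  Read 'd': push. Stack: bead
  Read 'e': push. Stack: beade
  Read 'b': push. Stack: beadeb
  Read 'e': push. Stack: beadebe
  Read 'd': push. Stack: beadebed
  Read 'e': push. Stack: beadebede
  Read 'c': push. Stack: beadebedec
Final stack: "beadebedec" (length 10)

10


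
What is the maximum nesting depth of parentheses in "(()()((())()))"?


Input: "(()()((())()))"
Tracking depth:
  Position 0 '(': depth becomes 1
  Position 1 '(': depth becomes 2
  Position 2 ')': depth becomes 1
  Position 3 '(': depth becomes 2
  Position 4 ')': depth becomes 1
  Position 5 '(': depth becomes 2
  Position 6 '(': depth becomes 3
  Position 7 '(': depth becomes 4
  Position 8 ')': depth becomes 3
  Position 9 ')': depth becomes 2
  Position 10 '(': depth becomes 3
  Position 11 ')': depth becomes 2
  Position 12 ')': depth becomes 1
  Position 13 ')': depth becomes 0
Maximum depth reached: 4

4


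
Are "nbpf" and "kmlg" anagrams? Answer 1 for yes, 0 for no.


Strings: "nbpf", "kmlg"
Sorted first:  bfnp
Sorted second: gklm
Differ at position 0: 'b' vs 'g' => not anagrams

0


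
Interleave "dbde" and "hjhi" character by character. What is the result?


Interleaving "dbde" and "hjhi":
  Position 0: 'd' from first, 'h' from second => "dh"
  Position 1: 'b' from first, 'j' from second => "bj"
  Position 2: 'd' from first, 'h' from second => "dh"
  Position 3: 'e' from first, 'i' from second => "ei"
Result: dhbjdhei

dhbjdhei


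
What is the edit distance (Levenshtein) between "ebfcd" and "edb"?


Computing edit distance: "ebfcd" -> "edb"
DP table:
           e    d    b
      0    1    2    3
  e   1    0    1    2
  b   2    1    1    1
  f   3    2    2    2
  c   4    3    3    3
  d   5    4    3    4
Edit distance = dp[5][3] = 4

4


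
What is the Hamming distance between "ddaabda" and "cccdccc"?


Comparing "ddaabda" and "cccdccc" position by position:
  Position 0: 'd' vs 'c' => differ
  Position 1: 'd' vs 'c' => differ
  Position 2: 'a' vs 'c' => differ
  Position 3: 'a' vs 'd' => differ
  Position 4: 'b' vs 'c' => differ
  Position 5: 'd' vs 'c' => differ
  Position 6: 'a' vs 'c' => differ
Total differences (Hamming distance): 7

7


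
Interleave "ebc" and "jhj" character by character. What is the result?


Interleaving "ebc" and "jhj":
  Position 0: 'e' from first, 'j' from second => "ej"
  Position 1: 'b' from first, 'h' from second => "bh"
  Position 2: 'c' from first, 'j' from second => "cj"
Result: ejbhcj

ejbhcj


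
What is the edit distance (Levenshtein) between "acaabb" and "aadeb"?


Computing edit distance: "acaabb" -> "aadeb"
DP table:
           a    a    d    e    b
      0    1    2    3    4    5
  a   1    0    1    2    3    4
  c   2    1    1    2    3    4
  a   3    2    1    2    3    4
  a   4    3    2    2    3    4
  b   5    4    3    3    3    3
  b   6    5    4    4    4    3
Edit distance = dp[6][5] = 3

3


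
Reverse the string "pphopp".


Input: pphopp
Reading characters right to left:
  Position 5: 'p'
  Position 4: 'p'
  Position 3: 'o'
  Position 2: 'h'
  Position 1: 'p'
  Position 0: 'p'
Reversed: ppohpp

ppohpp


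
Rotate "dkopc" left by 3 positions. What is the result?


Input: "dkopc", rotate left by 3
First 3 characters: "dko"
Remaining characters: "pc"
Concatenate remaining + first: "pc" + "dko" = "pcdko"

pcdko


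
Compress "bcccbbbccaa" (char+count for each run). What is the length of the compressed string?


Input: bcccbbbccaa
Runs:
  'b' x 1 => "b1"
  'c' x 3 => "c3"
  'b' x 3 => "b3"
  'c' x 2 => "c2"
  'a' x 2 => "a2"
Compressed: "b1c3b3c2a2"
Compressed length: 10

10


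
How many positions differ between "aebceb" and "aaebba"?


Comparing "aebceb" and "aaebba" position by position:
  Position 0: 'a' vs 'a' => same
  Position 1: 'e' vs 'a' => DIFFER
  Position 2: 'b' vs 'e' => DIFFER
  Position 3: 'c' vs 'b' => DIFFER
  Position 4: 'e' vs 'b' => DIFFER
  Position 5: 'b' vs 'a' => DIFFER
Positions that differ: 5

5


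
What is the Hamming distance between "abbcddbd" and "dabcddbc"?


Comparing "abbcddbd" and "dabcddbc" position by position:
  Position 0: 'a' vs 'd' => differ
  Position 1: 'b' vs 'a' => differ
  Position 2: 'b' vs 'b' => same
  Position 3: 'c' vs 'c' => same
  Position 4: 'd' vs 'd' => same
  Position 5: 'd' vs 'd' => same
  Position 6: 'b' vs 'b' => same
  Position 7: 'd' vs 'c' => differ
Total differences (Hamming distance): 3

3


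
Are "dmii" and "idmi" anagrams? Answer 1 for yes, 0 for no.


Strings: "dmii", "idmi"
Sorted first:  diim
Sorted second: diim
Sorted forms match => anagrams

1


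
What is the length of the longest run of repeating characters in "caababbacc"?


Input: "caababbacc"
Scanning for longest run:
  Position 1 ('a'): new char, reset run to 1
  Position 2 ('a'): continues run of 'a', length=2
  Position 3 ('b'): new char, reset run to 1
  Position 4 ('a'): new char, reset run to 1
  Position 5 ('b'): new char, reset run to 1
  Position 6 ('b'): continues run of 'b', length=2
  Position 7 ('a'): new char, reset run to 1
  Position 8 ('c'): new char, reset run to 1
  Position 9 ('c'): continues run of 'c', length=2
Longest run: 'a' with length 2

2


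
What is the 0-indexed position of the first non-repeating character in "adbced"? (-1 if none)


Input: adbced
Character frequencies:
  'a': 1
  'b': 1
  'c': 1
  'd': 2
  'e': 1
Scanning left to right for freq == 1:
  Position 0 ('a'): unique! => answer = 0

0


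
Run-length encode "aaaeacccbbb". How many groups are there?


Input: aaaeacccbbb
Scanning for consecutive runs:
  Group 1: 'a' x 3 (positions 0-2)
  Group 2: 'e' x 1 (positions 3-3)
  Group 3: 'a' x 1 (positions 4-4)
  Group 4: 'c' x 3 (positions 5-7)
  Group 5: 'b' x 3 (positions 8-10)
Total groups: 5

5


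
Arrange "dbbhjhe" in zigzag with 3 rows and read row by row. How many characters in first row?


Zigzag "dbbhjhe" into 3 rows:
Placing characters:
  'd' => row 0
  'b' => row 1
  'b' => row 2
  'h' => row 1
  'j' => row 0
  'h' => row 1
  'e' => row 2
Rows:
  Row 0: "dj"
  Row 1: "bhh"
  Row 2: "be"
First row length: 2

2


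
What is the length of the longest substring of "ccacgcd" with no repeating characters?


Input: "ccacgcd"
Sliding window (track last position of each char):
  Position 0 ('c'): window [0,0] length 1 -- new best
  Position 1 ('c'): repeat (last at 0), move window start to 1
  Position 1 ('c'): window [1,1] length 1
  Position 2 ('a'): window [1,2] length 2 -- new best
  Position 3 ('c'): repeat (last at 1), move window start to 2
  Position 3 ('c'): window [2,3] length 2
  Position 4 ('g'): window [2,4] length 3 -- new best
  Position 5 ('c'): repeat (last at 3), move window start to 4
  Position 5 ('c'): window [4,5] length 2
  Position 6 ('d'): window [4,6] length 3
Longest substring with no repeats: "acg" with length 3

3


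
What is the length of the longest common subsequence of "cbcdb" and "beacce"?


LCS of "cbcdb" and "beacce"
DP table:
           b    e    a    c    c    e
      0    0    0    0    0    0    0
  c   0    0    0    0    1    1    1
  b   0    1    1    1    1    1    1
  c   0    1    1    1    2    2    2
  d   0    1    1    1    2    2    2
  b   0    1    1    1    2    2    2
LCS length = dp[5][6] = 2

2


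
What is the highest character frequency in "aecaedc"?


Input: aecaedc
Character counts:
  'a': 2
  'c': 2
  'd': 1
  'e': 2
Maximum frequency: 2

2


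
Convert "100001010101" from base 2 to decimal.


Input: "100001010101" in base 2
Positional expansion:
  Digit '1' (value 1) x 2^11 = 2048
  Digit '0' (value 0) x 2^10 = 0
  Digit '0' (value 0) x 2^9 = 0
  Digit '0' (value 0) x 2^8 = 0
  Digit '0' (value 0) x 2^7 = 0
  Digit '1' (value 1) x 2^6 = 64
  Digit '0' (value 0) x 2^5 = 0
  Digit '1' (value 1) x 2^4 = 16
  Digit '0' (value 0) x 2^3 = 0
  Digit '1' (value 1) x 2^2 = 4
  Digit '0' (value 0) x 2^1 = 0
  Digit '1' (value 1) x 2^0 = 1
Sum = 2133

2133


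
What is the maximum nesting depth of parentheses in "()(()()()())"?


Input: "()(()()()())"
Tracking depth:
  Position 0 '(': depth becomes 1
  Position 1 ')': depth becomes 0
  Position 2 '(': depth becomes 1
  Position 3 '(': depth becomes 2
  Position 4 ')': depth becomes 1
  Position 5 '(': depth becomes 2
  Position 6 ')': depth becomes 1
  Position 7 '(': depth becomes 2
  Position 8 ')': depth becomes 1
  Position 9 '(': depth becomes 2
  Position 10 ')': depth becomes 1
  Position 11 ')': depth becomes 0
Maximum depth reached: 2

2


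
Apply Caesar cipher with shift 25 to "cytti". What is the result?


Caesar cipher: shift "cytti" by 25
  'c' (pos 2) + 25 = pos 1 = 'b'
  'y' (pos 24) + 25 = pos 23 = 'x'
  't' (pos 19) + 25 = pos 18 = 's'
  't' (pos 19) + 25 = pos 18 = 's'
  'i' (pos 8) + 25 = pos 7 = 'h'
Result: bxssh

bxssh


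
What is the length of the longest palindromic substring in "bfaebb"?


Input: "bfaebb"
Checking substrings for palindromes:
  [4:6] "bb" (len 2) => palindrome
Longest palindromic substring: "bb" with length 2

2


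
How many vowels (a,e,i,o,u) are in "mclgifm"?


Input: mclgifm
Checking each character:
  'm' at position 0: consonant
  'c' at position 1: consonant
  'l' at position 2: consonant
  'g' at position 3: consonant
  'i' at position 4: vowel (running total: 1)
  'f' at position 5: consonant
  'm' at position 6: consonant
Total vowels: 1

1


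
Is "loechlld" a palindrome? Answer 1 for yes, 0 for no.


Input: loechlld
Reversed: dllhceol
  Compare pos 0 ('l') with pos 7 ('d'): MISMATCH
  Compare pos 1 ('o') with pos 6 ('l'): MISMATCH
  Compare pos 2 ('e') with pos 5 ('l'): MISMATCH
  Compare pos 3 ('c') with pos 4 ('h'): MISMATCH
Result: not a palindrome

0


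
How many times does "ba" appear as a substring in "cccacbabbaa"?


Searching for "ba" in "cccacbabbaa"
Scanning each position:
  Position 0: "cc" => no
  Position 1: "cc" => no
  Position 2: "ca" => no
  Position 3: "ac" => no
  Position 4: "cb" => no
  Position 5: "ba" => MATCH
  Position 6: "ab" => no
  Position 7: "bb" => no
  Position 8: "ba" => MATCH
  Position 9: "aa" => no
Total occurrences: 2

2


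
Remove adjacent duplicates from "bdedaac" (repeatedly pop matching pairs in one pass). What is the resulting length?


Input: bdedaac
Stack-based adjacent duplicate removal:
  Read 'b': push. Stack: b
  Read 'd': push. Stack: bd
  Read 'e': push. Stack: bde
  Read 'd': push. Stack: bded
  Read 'a': push. Stack: bdeda
  Read 'a': matches stack top 'a' => pop. Stack: bded
  Read 'c': push. Stack: bdedc
Final stack: "bdedc" (length 5)

5


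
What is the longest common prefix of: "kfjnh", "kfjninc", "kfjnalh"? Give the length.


Words: kfjnh, kfjninc, kfjnalh
  Position 0: all 'k' => match
  Position 1: all 'f' => match
  Position 2: all 'j' => match
  Position 3: all 'n' => match
  Position 4: ('h', 'i', 'a') => mismatch, stop
LCP = "kfjn" (length 4)

4


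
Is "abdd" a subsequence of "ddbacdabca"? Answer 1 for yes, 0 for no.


Check if "abdd" is a subsequence of "ddbacdabca"
Greedy scan:
  Position 0 ('d'): no match needed
  Position 1 ('d'): no match needed
  Position 2 ('b'): no match needed
  Position 3 ('a'): matches sub[0] = 'a'
  Position 4 ('c'): no match needed
  Position 5 ('d'): no match needed
  Position 6 ('a'): no match needed
  Position 7 ('b'): matches sub[1] = 'b'
  Position 8 ('c'): no match needed
  Position 9 ('a'): no match needed
Only matched 2/4 characters => not a subsequence

0


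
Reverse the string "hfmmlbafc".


Input: hfmmlbafc
Reading characters right to left:
  Position 8: 'c'
  Position 7: 'f'
  Position 6: 'a'
  Position 5: 'b'
  Position 4: 'l'
  Position 3: 'm'
  Position 2: 'm'
  Position 1: 'f'
  Position 0: 'h'
Reversed: cfablmmfh

cfablmmfh


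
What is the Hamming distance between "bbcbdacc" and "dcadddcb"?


Comparing "bbcbdacc" and "dcadddcb" position by position:
  Position 0: 'b' vs 'd' => differ
  Position 1: 'b' vs 'c' => differ
  Position 2: 'c' vs 'a' => differ
  Position 3: 'b' vs 'd' => differ
  Position 4: 'd' vs 'd' => same
  Position 5: 'a' vs 'd' => differ
  Position 6: 'c' vs 'c' => same
  Position 7: 'c' vs 'b' => differ
Total differences (Hamming distance): 6

6


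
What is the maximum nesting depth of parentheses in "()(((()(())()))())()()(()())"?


Input: "()(((()(())()))())()()(()())"
Tracking depth:
  Position 0 '(': depth becomes 1
  Position 1 ')': depth becomes 0
  Position 2 '(': depth becomes 1
  Position 3 '(': depth becomes 2
  Position 4 '(': depth becomes 3
  Position 5 '(': depth becomes 4
  Position 6 ')': depth becomes 3
  Position 7 '(': depth becomes 4
  Position 8 '(': depth becomes 5
  Position 9 ')': depth becomes 4
  Position 10 ')': depth becomes 3
  Position 11 '(': depth becomes 4
  Position 12 ')': depth becomes 3
  Position 13 ')': depth becomes 2
  Position 14 ')': depth becomes 1
  Position 15 '(': depth becomes 2
  Position 16 ')': depth becomes 1
  Position 17 ')': depth becomes 0
  Position 18 '(': depth becomes 1
  Position 19 ')': depth becomes 0
  Position 20 '(': depth becomes 1
  Position 21 ')': depth becomes 0
  Position 22 '(': depth becomes 1
  Position 23 '(': depth becomes 2
  Position 24 ')': depth becomes 1
  Position 25 '(': depth becomes 2
  Position 26 ')': depth becomes 1
  Position 27 ')': depth becomes 0
Maximum depth reached: 5

5


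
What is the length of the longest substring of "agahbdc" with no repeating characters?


Input: "agahbdc"
Sliding window (track last position of each char):
  Position 0 ('a'): window [0,0] length 1 -- new best
  Position 1 ('g'): window [0,1] length 2 -- new best
  Position 2 ('a'): repeat (last at 0), move window start to 1
  Position 2 ('a'): window [1,2] length 2
  Position 3 ('h'): window [1,3] length 3 -- new best
  Position 4 ('b'): window [1,4] length 4 -- new best
  Position 5 ('d'): window [1,5] length 5 -- new best
  Position 6 ('c'): window [1,6] length 6 -- new best
Longest substring with no repeats: "gahbdc" with length 6

6


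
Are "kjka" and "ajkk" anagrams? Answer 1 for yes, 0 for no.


Strings: "kjka", "ajkk"
Sorted first:  ajkk
Sorted second: ajkk
Sorted forms match => anagrams

1


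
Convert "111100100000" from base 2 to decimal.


Input: "111100100000" in base 2
Positional expansion:
  Digit '1' (value 1) x 2^11 = 2048
  Digit '1' (value 1) x 2^10 = 1024
  Digit '1' (value 1) x 2^9 = 512
  Digit '1' (value 1) x 2^8 = 256
  Digit '0' (value 0) x 2^7 = 0
  Digit '0' (value 0) x 2^6 = 0
  Digit '1' (value 1) x 2^5 = 32
  Digit '0' (value 0) x 2^4 = 0
  Digit '0' (value 0) x 2^3 = 0
  Digit '0' (value 0) x 2^2 = 0
  Digit '0' (value 0) x 2^1 = 0
  Digit '0' (value 0) x 2^0 = 0
Sum = 3872

3872


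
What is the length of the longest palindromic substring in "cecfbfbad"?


Input: "cecfbfbad"
Checking substrings for palindromes:
  [0:3] "cec" (len 3) => palindrome
  [3:6] "fbf" (len 3) => palindrome
  [4:7] "bfb" (len 3) => palindrome
Longest palindromic substring: "cec" with length 3

3


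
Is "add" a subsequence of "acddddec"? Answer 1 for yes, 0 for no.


Check if "add" is a subsequence of "acddddec"
Greedy scan:
  Position 0 ('a'): matches sub[0] = 'a'
  Position 1 ('c'): no match needed
  Position 2 ('d'): matches sub[1] = 'd'
  Position 3 ('d'): matches sub[2] = 'd'
  Position 4 ('d'): no match needed
  Position 5 ('d'): no match needed
  Position 6 ('e'): no match needed
  Position 7 ('c'): no match needed
All 3 characters matched => is a subsequence

1


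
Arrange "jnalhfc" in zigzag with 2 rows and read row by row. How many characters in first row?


Zigzag "jnalhfc" into 2 rows:
Placing characters:
  'j' => row 0
  'n' => row 1
  'a' => row 0
  'l' => row 1
  'h' => row 0
  'f' => row 1
  'c' => row 0
Rows:
  Row 0: "jahc"
  Row 1: "nlf"
First row length: 4

4


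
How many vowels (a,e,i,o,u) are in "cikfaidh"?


Input: cikfaidh
Checking each character:
  'c' at position 0: consonant
  'i' at position 1: vowel (running total: 1)
  'k' at position 2: consonant
  'f' at position 3: consonant
  'a' at position 4: vowel (running total: 2)
  'i' at position 5: vowel (running total: 3)
  'd' at position 6: consonant
  'h' at position 7: consonant
Total vowels: 3

3


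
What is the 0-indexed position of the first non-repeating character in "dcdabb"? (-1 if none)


Input: dcdabb
Character frequencies:
  'a': 1
  'b': 2
  'c': 1
  'd': 2
Scanning left to right for freq == 1:
  Position 0 ('d'): freq=2, skip
  Position 1 ('c'): unique! => answer = 1

1


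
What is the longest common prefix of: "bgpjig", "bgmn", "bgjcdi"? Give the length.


Words: bgpjig, bgmn, bgjcdi
  Position 0: all 'b' => match
  Position 1: all 'g' => match
  Position 2: ('p', 'm', 'j') => mismatch, stop
LCP = "bg" (length 2)

2


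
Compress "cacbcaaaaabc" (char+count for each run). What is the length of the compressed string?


Input: cacbcaaaaabc
Runs:
  'c' x 1 => "c1"
  'a' x 1 => "a1"
  'c' x 1 => "c1"
  'b' x 1 => "b1"
  'c' x 1 => "c1"
  'a' x 5 => "a5"
  'b' x 1 => "b1"
  'c' x 1 => "c1"
Compressed: "c1a1c1b1c1a5b1c1"
Compressed length: 16

16


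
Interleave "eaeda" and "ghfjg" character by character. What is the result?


Interleaving "eaeda" and "ghfjg":
  Position 0: 'e' from first, 'g' from second => "eg"
  Position 1: 'a' from first, 'h' from second => "ah"
  Position 2: 'e' from first, 'f' from second => "ef"
  Position 3: 'd' from first, 'j' from second => "dj"
  Position 4: 'a' from first, 'g' from second => "ag"
Result: egahefdjag

egahefdjag


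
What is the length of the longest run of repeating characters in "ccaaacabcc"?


Input: "ccaaacabcc"
Scanning for longest run:
  Position 1 ('c'): continues run of 'c', length=2
  Position 2 ('a'): new char, reset run to 1
  Position 3 ('a'): continues run of 'a', length=2
  Position 4 ('a'): continues run of 'a', length=3
  Position 5 ('c'): new char, reset run to 1
  Position 6 ('a'): new char, reset run to 1
  Position 7 ('b'): new char, reset run to 1
  Position 8 ('c'): new char, reset run to 1
  Position 9 ('c'): continues run of 'c', length=2
Longest run: 'a' with length 3

3


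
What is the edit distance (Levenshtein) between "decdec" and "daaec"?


Computing edit distance: "decdec" -> "daaec"
DP table:
           d    a    a    e    c
      0    1    2    3    4    5
  d   1    0    1    2    3    4
  e   2    1    1    2    2    3
  c   3    2    2    2    3    2
  d   4    3    3    3    3    3
  e   5    4    4    4    3    4
  c   6    5    5    5    4    3
Edit distance = dp[6][5] = 3

3


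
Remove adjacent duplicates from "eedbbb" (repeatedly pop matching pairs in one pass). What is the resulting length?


Input: eedbbb
Stack-based adjacent duplicate removal:
  Read 'e': push. Stack: e
  Read 'e': matches stack top 'e' => pop. Stack: (empty)
  Read 'd': push. Stack: d
  Read 'b': push. Stack: db
  Read 'b': matches stack top 'b' => pop. Stack: d
  Read 'b': push. Stack: db
Final stack: "db" (length 2)

2


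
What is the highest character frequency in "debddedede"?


Input: debddedede
Character counts:
  'b': 1
  'd': 5
  'e': 4
Maximum frequency: 5

5


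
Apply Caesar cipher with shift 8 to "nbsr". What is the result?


Caesar cipher: shift "nbsr" by 8
  'n' (pos 13) + 8 = pos 21 = 'v'
  'b' (pos 1) + 8 = pos 9 = 'j'
  's' (pos 18) + 8 = pos 0 = 'a'
  'r' (pos 17) + 8 = pos 25 = 'z'
Result: vjaz

vjaz


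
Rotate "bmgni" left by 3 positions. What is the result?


Input: "bmgni", rotate left by 3
First 3 characters: "bmg"
Remaining characters: "ni"
Concatenate remaining + first: "ni" + "bmg" = "nibmg"

nibmg


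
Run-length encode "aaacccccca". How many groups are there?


Input: aaacccccca
Scanning for consecutive runs:
  Group 1: 'a' x 3 (positions 0-2)
  Group 2: 'c' x 6 (positions 3-8)
  Group 3: 'a' x 1 (positions 9-9)
Total groups: 3

3


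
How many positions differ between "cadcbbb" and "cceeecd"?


Comparing "cadcbbb" and "cceeecd" position by position:
  Position 0: 'c' vs 'c' => same
  Position 1: 'a' vs 'c' => DIFFER
  Position 2: 'd' vs 'e' => DIFFER
  Position 3: 'c' vs 'e' => DIFFER
  Position 4: 'b' vs 'e' => DIFFER
  Position 5: 'b' vs 'c' => DIFFER
  Position 6: 'b' vs 'd' => DIFFER
Positions that differ: 6

6


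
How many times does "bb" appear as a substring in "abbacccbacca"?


Searching for "bb" in "abbacccbacca"
Scanning each position:
  Position 0: "ab" => no
  Position 1: "bb" => MATCH
  Position 2: "ba" => no
  Position 3: "ac" => no
  Position 4: "cc" => no
  Position 5: "cc" => no
  Position 6: "cb" => no
  Position 7: "ba" => no
  Position 8: "ac" => no
  Position 9: "cc" => no
  Position 10: "ca" => no
Total occurrences: 1

1


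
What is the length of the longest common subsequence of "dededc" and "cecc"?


LCS of "dededc" and "cecc"
DP table:
           c    e    c    c
      0    0    0    0    0
  d   0    0    0    0    0
  e   0    0    1    1    1
  d   0    0    1    1    1
  e   0    0    1    1    1
  d   0    0    1    1    1
  c   0    1    1    2    2
LCS length = dp[6][4] = 2

2


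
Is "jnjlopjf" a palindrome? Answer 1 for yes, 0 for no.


Input: jnjlopjf
Reversed: fjpoljnj
  Compare pos 0 ('j') with pos 7 ('f'): MISMATCH
  Compare pos 1 ('n') with pos 6 ('j'): MISMATCH
  Compare pos 2 ('j') with pos 5 ('p'): MISMATCH
  Compare pos 3 ('l') with pos 4 ('o'): MISMATCH
Result: not a palindrome

0


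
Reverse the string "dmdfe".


Input: dmdfe
Reading characters right to left:
  Position 4: 'e'
  Position 3: 'f'
  Position 2: 'd'
  Position 1: 'm'
  Position 0: 'd'
Reversed: efdmd

efdmd


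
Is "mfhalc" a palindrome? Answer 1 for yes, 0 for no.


Input: mfhalc
Reversed: clahfm
  Compare pos 0 ('m') with pos 5 ('c'): MISMATCH
  Compare pos 1 ('f') with pos 4 ('l'): MISMATCH
  Compare pos 2 ('h') with pos 3 ('a'): MISMATCH
Result: not a palindrome

0


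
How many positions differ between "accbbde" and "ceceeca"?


Comparing "accbbde" and "ceceeca" position by position:
  Position 0: 'a' vs 'c' => DIFFER
  Position 1: 'c' vs 'e' => DIFFER
  Position 2: 'c' vs 'c' => same
  Position 3: 'b' vs 'e' => DIFFER
  Position 4: 'b' vs 'e' => DIFFER
  Position 5: 'd' vs 'c' => DIFFER
  Position 6: 'e' vs 'a' => DIFFER
Positions that differ: 6

6


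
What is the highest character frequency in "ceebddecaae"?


Input: ceebddecaae
Character counts:
  'a': 2
  'b': 1
  'c': 2
  'd': 2
  'e': 4
Maximum frequency: 4

4


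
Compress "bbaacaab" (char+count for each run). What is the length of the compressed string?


Input: bbaacaab
Runs:
  'b' x 2 => "b2"
  'a' x 2 => "a2"
  'c' x 1 => "c1"
  'a' x 2 => "a2"
  'b' x 1 => "b1"
Compressed: "b2a2c1a2b1"
Compressed length: 10

10


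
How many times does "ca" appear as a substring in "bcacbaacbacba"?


Searching for "ca" in "bcacbaacbacba"
Scanning each position:
  Position 0: "bc" => no
  Position 1: "ca" => MATCH
  Position 2: "ac" => no
  Position 3: "cb" => no
  Position 4: "ba" => no
  Position 5: "aa" => no
  Position 6: "ac" => no
  Position 7: "cb" => no
  Position 8: "ba" => no
  Position 9: "ac" => no
  Position 10: "cb" => no
  Position 11: "ba" => no
Total occurrences: 1

1


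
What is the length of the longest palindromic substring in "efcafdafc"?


Input: "efcafdafc"
Checking substrings for palindromes:
  No multi-char palindromic substrings found
Longest palindromic substring: "e" with length 1

1


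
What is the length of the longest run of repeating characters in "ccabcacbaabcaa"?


Input: "ccabcacbaabcaa"
Scanning for longest run:
  Position 1 ('c'): continues run of 'c', length=2
  Position 2 ('a'): new char, reset run to 1
  Position 3 ('b'): new char, reset run to 1
  Position 4 ('c'): new char, reset run to 1
  Position 5 ('a'): new char, reset run to 1
  Position 6 ('c'): new char, reset run to 1
  Position 7 ('b'): new char, reset run to 1
  Position 8 ('a'): new char, reset run to 1
  Position 9 ('a'): continues run of 'a', length=2
  Position 10 ('b'): new char, reset run to 1
  Position 11 ('c'): new char, reset run to 1
  Position 12 ('a'): new char, reset run to 1
  Position 13 ('a'): continues run of 'a', length=2
Longest run: 'c' with length 2

2


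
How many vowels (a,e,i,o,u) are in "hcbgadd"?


Input: hcbgadd
Checking each character:
  'h' at position 0: consonant
  'c' at position 1: consonant
  'b' at position 2: consonant
  'g' at position 3: consonant
  'a' at position 4: vowel (running total: 1)
  'd' at position 5: consonant
  'd' at position 6: consonant
Total vowels: 1

1


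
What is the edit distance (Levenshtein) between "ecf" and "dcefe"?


Computing edit distance: "ecf" -> "dcefe"
DP table:
           d    c    e    f    e
      0    1    2    3    4    5
  e   1    1    2    2    3    4
  c   2    2    1    2    3    4
  f   3    3    2    2    2    3
Edit distance = dp[3][5] = 3

3


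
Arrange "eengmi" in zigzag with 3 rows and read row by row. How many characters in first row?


Zigzag "eengmi" into 3 rows:
Placing characters:
  'e' => row 0
  'e' => row 1
  'n' => row 2
  'g' => row 1
  'm' => row 0
  'i' => row 1
Rows:
  Row 0: "em"
  Row 1: "egi"
  Row 2: "n"
First row length: 2

2


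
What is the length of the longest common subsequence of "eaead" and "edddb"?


LCS of "eaead" and "edddb"
DP table:
           e    d    d    d    b
      0    0    0    0    0    0
  e   0    1    1    1    1    1
  a   0    1    1    1    1    1
  e   0    1    1    1    1    1
  a   0    1    1    1    1    1
  d   0    1    2    2    2    2
LCS length = dp[5][5] = 2

2


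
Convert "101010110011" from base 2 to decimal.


Input: "101010110011" in base 2
Positional expansion:
  Digit '1' (value 1) x 2^11 = 2048
  Digit '0' (value 0) x 2^10 = 0
  Digit '1' (value 1) x 2^9 = 512
  Digit '0' (value 0) x 2^8 = 0
  Digit '1' (value 1) x 2^7 = 128
  Digit '0' (value 0) x 2^6 = 0
  Digit '1' (value 1) x 2^5 = 32
  Digit '1' (value 1) x 2^4 = 16
  Digit '0' (value 0) x 2^3 = 0
  Digit '0' (value 0) x 2^2 = 0
  Digit '1' (value 1) x 2^1 = 2
  Digit '1' (value 1) x 2^0 = 1
Sum = 2739

2739


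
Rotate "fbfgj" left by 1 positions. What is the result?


Input: "fbfgj", rotate left by 1
First 1 characters: "f"
Remaining characters: "bfgj"
Concatenate remaining + first: "bfgj" + "f" = "bfgjf"

bfgjf


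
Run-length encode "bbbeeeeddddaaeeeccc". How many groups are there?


Input: bbbeeeeddddaaeeeccc
Scanning for consecutive runs:
  Group 1: 'b' x 3 (positions 0-2)
  Group 2: 'e' x 4 (positions 3-6)
  Group 3: 'd' x 4 (positions 7-10)
  Group 4: 'a' x 2 (positions 11-12)
  Group 5: 'e' x 3 (positions 13-15)
  Group 6: 'c' x 3 (positions 16-18)
Total groups: 6

6


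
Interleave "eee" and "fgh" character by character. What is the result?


Interleaving "eee" and "fgh":
  Position 0: 'e' from first, 'f' from second => "ef"
  Position 1: 'e' from first, 'g' from second => "eg"
  Position 2: 'e' from first, 'h' from second => "eh"
Result: efegeh

efegeh


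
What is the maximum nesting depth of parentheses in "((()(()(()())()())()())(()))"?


Input: "((()(()(()())()())()())(()))"
Tracking depth:
  Position 0 '(': depth becomes 1
  Position 1 '(': depth becomes 2
  Position 2 '(': depth becomes 3
  Position 3 ')': depth becomes 2
  Position 4 '(': depth becomes 3
  Position 5 '(': depth becomes 4
  Position 6 ')': depth becomes 3
  Position 7 '(': depth becomes 4
  Position 8 '(': depth becomes 5
  Position 9 ')': depth becomes 4
  Position 10 '(': depth becomes 5
  Position 11 ')': depth becomes 4
  Position 12 ')': depth becomes 3
  Position 13 '(': depth becomes 4
  Position 14 ')': depth becomes 3
  Position 15 '(': depth becomes 4
  Position 16 ')': depth becomes 3
  Position 17 ')': depth becomes 2
  Position 18 '(': depth becomes 3
  Position 19 ')': depth becomes 2
  Position 20 '(': depth becomes 3
  Position 21 ')': depth becomes 2
  Position 22 ')': depth becomes 1
  Position 23 '(': depth becomes 2
  Position 24 '(': depth becomes 3
  Position 25 ')': depth becomes 2
  Position 26 ')': depth becomes 1
  Position 27 ')': depth becomes 0
Maximum depth reached: 5

5


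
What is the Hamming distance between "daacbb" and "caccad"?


Comparing "daacbb" and "caccad" position by position:
  Position 0: 'd' vs 'c' => differ
  Position 1: 'a' vs 'a' => same
  Position 2: 'a' vs 'c' => differ
  Position 3: 'c' vs 'c' => same
  Position 4: 'b' vs 'a' => differ
  Position 5: 'b' vs 'd' => differ
Total differences (Hamming distance): 4

4


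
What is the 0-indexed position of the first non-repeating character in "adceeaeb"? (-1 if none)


Input: adceeaeb
Character frequencies:
  'a': 2
  'b': 1
  'c': 1
  'd': 1
  'e': 3
Scanning left to right for freq == 1:
  Position 0 ('a'): freq=2, skip
  Position 1 ('d'): unique! => answer = 1

1


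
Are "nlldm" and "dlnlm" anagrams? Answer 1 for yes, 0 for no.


Strings: "nlldm", "dlnlm"
Sorted first:  dllmn
Sorted second: dllmn
Sorted forms match => anagrams

1


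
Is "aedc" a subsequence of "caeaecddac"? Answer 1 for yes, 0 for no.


Check if "aedc" is a subsequence of "caeaecddac"
Greedy scan:
  Position 0 ('c'): no match needed
  Position 1 ('a'): matches sub[0] = 'a'
  Position 2 ('e'): matches sub[1] = 'e'
  Position 3 ('a'): no match needed
  Position 4 ('e'): no match needed
  Position 5 ('c'): no match needed
  Position 6 ('d'): matches sub[2] = 'd'
  Position 7 ('d'): no match needed
  Position 8 ('a'): no match needed
  Position 9 ('c'): matches sub[3] = 'c'
All 4 characters matched => is a subsequence

1
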